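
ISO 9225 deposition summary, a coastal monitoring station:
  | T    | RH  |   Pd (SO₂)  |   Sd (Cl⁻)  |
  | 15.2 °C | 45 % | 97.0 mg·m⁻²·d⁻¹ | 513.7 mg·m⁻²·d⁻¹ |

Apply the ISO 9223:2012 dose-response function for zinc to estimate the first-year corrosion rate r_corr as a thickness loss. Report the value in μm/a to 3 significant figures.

zinc: T>10 °C ⇒ hinge -0.071·(15.2−10) = -0.3692
  Pd branch = 0.0129·Pd^0.44·e^(0.046·RH+f) = 0.529 μm/a
  Sd branch = 0.0175·Sd^0.57·e^(0.008·RH+0.085·T) = 3.203 μm/a
  sum: 0.529 + 3.203 → r_corr = 3.732 μm/a

r_corr = 3.73 μm/a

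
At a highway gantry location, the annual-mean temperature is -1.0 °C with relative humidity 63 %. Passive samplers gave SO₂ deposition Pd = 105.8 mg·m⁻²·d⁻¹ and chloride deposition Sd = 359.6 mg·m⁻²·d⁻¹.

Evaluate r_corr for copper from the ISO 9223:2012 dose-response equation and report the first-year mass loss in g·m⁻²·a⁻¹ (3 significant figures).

r_corr = 5.78 g·m⁻²·a⁻¹

copper: T≤10 °C ⇒ hinge +0.126·(-1.0−10) = -1.3860
  Pd branch = 0.0053·Pd^0.26·e^(0.059·RH+f) = 0.1832 μm/a
  Cl⁻ term: 0.01025·359.6^0.27·exp(0.036·63+0.049·-1.0) = 0.4618
  sum: 0.1832 + 0.4618 → r_corr = 0.6451 μm/a
Convert to mass loss: 0.6451 μm/a × 8.96 g/cm³ = 5.78 g·m⁻²·a⁻¹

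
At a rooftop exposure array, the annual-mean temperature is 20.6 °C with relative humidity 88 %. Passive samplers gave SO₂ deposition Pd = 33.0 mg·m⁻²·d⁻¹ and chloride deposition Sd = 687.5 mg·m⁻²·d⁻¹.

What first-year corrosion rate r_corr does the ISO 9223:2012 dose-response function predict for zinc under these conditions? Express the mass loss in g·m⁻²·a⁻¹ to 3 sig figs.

zinc: T>10 °C ⇒ hinge -0.071·(20.6−10) = -0.7526
  SO₂ term: 0.0129·33.0^0.44·exp(0.046·88-0.7526) = 1.621
  Cl⁻ term: 0.0175·687.5^0.57·exp(0.008·88+0.085·20.6) = 8.443
  r_corr = 1.621 + 8.443 = 10.06 μm/a
Convert to mass loss: 10.06 μm/a × 7.14 g/cm³ = 71.86 g·m⁻²·a⁻¹

r_corr = 71.9 g·m⁻²·a⁻¹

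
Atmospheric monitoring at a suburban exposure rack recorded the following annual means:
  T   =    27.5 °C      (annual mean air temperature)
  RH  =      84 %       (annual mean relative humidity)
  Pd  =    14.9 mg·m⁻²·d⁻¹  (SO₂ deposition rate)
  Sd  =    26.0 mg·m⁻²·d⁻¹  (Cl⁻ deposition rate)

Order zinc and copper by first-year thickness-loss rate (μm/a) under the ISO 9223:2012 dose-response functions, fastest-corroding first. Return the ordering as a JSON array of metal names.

["zinc", "copper"]

zinc: T>10 °C ⇒ hinge -0.071·(27.5−10) = -1.2425
  SO₂ term: 0.0129·14.9^0.44·exp(0.046·84-1.2425) = 0.5825
  Cl⁻ term: 0.0175·26.0^0.57·exp(0.008·84+0.085·27.5) = 2.273
  sum: 0.5825 + 2.273 → r_corr = 2.855 μm/a
copper: temperature factor f = -0.080·(17.5) = -1.4000
  SO₂ term: 0.0053·14.9^0.26·exp(0.059·84-1.4000) = 0.3747
  Cl⁻ term: 0.01025·26.0^0.27·exp(0.036·84+0.049·27.5) = 1.956
  sum: 0.3747 + 1.956 → r_corr = 2.33 μm/a
Ordering by μm/a: zinc (2.86) > copper (2.33)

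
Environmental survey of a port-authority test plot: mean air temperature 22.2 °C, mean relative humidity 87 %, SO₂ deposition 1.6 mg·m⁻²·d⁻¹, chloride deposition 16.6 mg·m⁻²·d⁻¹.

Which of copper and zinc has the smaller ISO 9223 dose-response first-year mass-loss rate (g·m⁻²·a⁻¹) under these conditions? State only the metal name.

copper: f(T) = -0.080·(T−10) [T>10 °C] = -0.9760
  sulphur-dioxide contribution → 0.3826 μm/a
  chloride contribution → 1.489 μm/a
  total first-year rate 1.871 μm/a
  mass loss = 1.871 μm/a × 8.96 g/cm³ = 16.77 g·m⁻²·a⁻¹
zinc: T>10 °C ⇒ hinge -0.071·(22.2−10) = -0.8662
  sulphur-dioxide contribution → 0.365 μm/a
  chloride contribution → 1.149 μm/a
  total first-year rate 1.514 μm/a
  mass loss = 1.514 μm/a × 7.14 g/cm³ = 10.81 g·m⁻²·a⁻¹
Ordering by g·m⁻²·a⁻¹: copper (16.8) > zinc (10.8)

zinc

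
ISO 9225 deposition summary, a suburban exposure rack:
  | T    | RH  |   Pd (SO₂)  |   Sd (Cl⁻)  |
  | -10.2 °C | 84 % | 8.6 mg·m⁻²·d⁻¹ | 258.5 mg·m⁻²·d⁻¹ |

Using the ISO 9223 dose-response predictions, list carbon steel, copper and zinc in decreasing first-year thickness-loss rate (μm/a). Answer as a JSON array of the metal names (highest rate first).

carbon steel: temperature factor f = +0.150·(-20.2) = -3.0300
  Pd branch = 1.77·Pd^0.52·e^(0.02·RH+f) = 1.405 μm/a
  Sd branch = 0.102·Sd^0.62·e^(0.033·RH+0.04·T) = 33.96 μm/a
  sum: 1.405 + 33.96 → r_corr = 35.37 μm/a
copper: T≤10 °C ⇒ hinge +0.126·(-10.2−10) = -2.5452
  Pd branch = 0.0053·Pd^0.26·e^(0.059·RH+f) = 0.1033 μm/a
  Sd branch = 0.01025·Sd^0.27·e^(0.036·RH+0.049·T) = 0.5732 μm/a
  sum: 0.1033 + 0.5732 → r_corr = 0.6766 μm/a
zinc: T≤10 °C ⇒ hinge +0.038·(-10.2−10) = -0.7676
  SO₂ term: 0.0129·8.6^0.44·exp(0.046·84-0.7676) = 0.7354
  Sd branch = 0.0175·Sd^0.57·e^(0.008·RH+0.085·T) = 0.3415 μm/a
  sum: 0.7354 + 0.3415 → r_corr = 1.077 μm/a
Ordering by μm/a: carbon steel (35.4) > zinc (1.08) > copper (0.677)

["carbon steel", "zinc", "copper"]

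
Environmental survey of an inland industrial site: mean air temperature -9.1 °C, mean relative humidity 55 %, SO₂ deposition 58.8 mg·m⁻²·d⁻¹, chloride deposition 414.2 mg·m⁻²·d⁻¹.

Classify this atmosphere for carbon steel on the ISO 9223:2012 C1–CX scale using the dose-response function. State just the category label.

C2

carbon steel: temperature factor f = +0.150·(-19.1) = -2.8650
  SO₂ term: 1.77·58.8^0.52·exp(0.02·55-2.8650) = 2.521
  Sd branch = 0.102·Sd^0.62·e^(0.033·RH+0.04·T) = 18.26 μm/a
  sum: 2.521 + 18.26 → r_corr = 20.78 μm/a
Category bounds: 1.3…25 μm/a bracket r_corr ⇒ C2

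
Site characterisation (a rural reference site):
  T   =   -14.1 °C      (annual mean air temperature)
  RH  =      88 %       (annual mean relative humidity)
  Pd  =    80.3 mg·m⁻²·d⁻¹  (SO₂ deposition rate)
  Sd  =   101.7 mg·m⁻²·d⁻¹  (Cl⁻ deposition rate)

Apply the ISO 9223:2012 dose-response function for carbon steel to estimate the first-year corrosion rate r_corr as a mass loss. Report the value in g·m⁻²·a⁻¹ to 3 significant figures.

r_corr = 167 g·m⁻²·a⁻¹

carbon steel: f(T) = +0.150·(T−10) [T≤10 °C] = -3.6150
  Pd branch = 1.77·Pd^0.52·e^(0.02·RH+f) = 2.709 μm/a
  Cl⁻ term: 0.102·101.7^0.62·exp(0.033·88+0.04·-14.1) = 18.59
  r_corr = 2.709 + 18.59 = 21.3 μm/a
Convert to mass loss: 21.3 μm/a × 7.85 g/cm³ = 167.2 g·m⁻²·a⁻¹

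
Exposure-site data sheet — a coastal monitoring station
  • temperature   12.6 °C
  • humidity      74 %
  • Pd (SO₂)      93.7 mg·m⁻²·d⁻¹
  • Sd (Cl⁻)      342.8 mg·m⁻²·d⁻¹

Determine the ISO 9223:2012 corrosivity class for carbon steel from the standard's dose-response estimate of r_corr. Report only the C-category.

carbon steel: f(T) = -0.054·(T−10) [T>10 °C] = -0.1404
  Pd branch = 1.77·Pd^0.52·e^(0.02·RH+f) = 71.62 μm/a
  Cl⁻ term: 0.102·342.8^0.62·exp(0.033·74+0.04·12.6) = 72.4
  sum: 71.62 + 72.4 → r_corr = 144 μm/a
Category bounds: 80…200 μm/a bracket r_corr ⇒ C5

C5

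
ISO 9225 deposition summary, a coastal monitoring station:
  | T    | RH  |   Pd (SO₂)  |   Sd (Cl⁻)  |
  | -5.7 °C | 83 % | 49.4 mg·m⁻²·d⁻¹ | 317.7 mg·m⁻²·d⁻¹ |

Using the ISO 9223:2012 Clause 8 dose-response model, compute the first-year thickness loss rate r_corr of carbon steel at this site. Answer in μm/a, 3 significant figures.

r_corr = 51.4 μm/a

carbon steel: T≤10 °C ⇒ hinge +0.150·(-5.7−10) = -2.3550
  SO₂ term: 1.77·49.4^0.52·exp(0.02·83-2.3550) = 6.712
  Cl⁻ term: 0.102·317.7^0.62·exp(0.033·83+0.04·-5.7) = 44.71
  r_corr = 6.712 + 44.71 = 51.42 μm/a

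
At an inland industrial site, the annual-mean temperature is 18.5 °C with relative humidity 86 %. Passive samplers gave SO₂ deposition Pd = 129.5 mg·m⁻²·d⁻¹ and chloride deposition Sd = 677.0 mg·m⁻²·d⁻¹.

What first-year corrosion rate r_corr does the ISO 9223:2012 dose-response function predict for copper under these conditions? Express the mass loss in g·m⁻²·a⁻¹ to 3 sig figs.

r_corr = 42.8 g·m⁻²·a⁻¹

copper: f(T) = -0.080·(T−10) [T>10 °C] = -0.6800
  SO₂ term: 0.0053·129.5^0.26·exp(0.059·86-0.6800) = 1.52
  Cl⁻ term: 0.01025·677.0^0.27·exp(0.036·86+0.049·18.5) = 3.26
  sum: 1.52 + 3.26 → r_corr = 4.78 μm/a
Convert to mass loss: 4.78 μm/a × 8.96 g/cm³ = 42.83 g·m⁻²·a⁻¹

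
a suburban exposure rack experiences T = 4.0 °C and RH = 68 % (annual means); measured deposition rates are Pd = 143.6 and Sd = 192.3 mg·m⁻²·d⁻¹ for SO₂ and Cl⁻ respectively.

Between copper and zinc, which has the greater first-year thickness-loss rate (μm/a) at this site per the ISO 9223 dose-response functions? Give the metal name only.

zinc

copper: T≤10 °C ⇒ hinge +0.126·(4.0−10) = -0.7560
  Pd branch = 0.0053·Pd^0.26·e^(0.059·RH+f) = 0.5003 μm/a
  Sd branch = 0.01025·Sd^0.27·e^(0.036·RH+0.049·T) = 0.5966 μm/a
  r_corr = 0.5003 + 0.5966 = 1.097 μm/a
zinc: T≤10 °C ⇒ hinge +0.038·(4.0−10) = -0.2280
  SO₂ term: 0.0129·143.6^0.44·exp(0.046·68-0.2280) = 2.085
  Sd branch = 0.0175·Sd^0.57·e^(0.008·RH+0.085·T) = 0.8488 μm/a
  sum: 2.085 + 0.8488 → r_corr = 2.934 μm/a
Ordering by μm/a: zinc (2.93) > copper (1.1)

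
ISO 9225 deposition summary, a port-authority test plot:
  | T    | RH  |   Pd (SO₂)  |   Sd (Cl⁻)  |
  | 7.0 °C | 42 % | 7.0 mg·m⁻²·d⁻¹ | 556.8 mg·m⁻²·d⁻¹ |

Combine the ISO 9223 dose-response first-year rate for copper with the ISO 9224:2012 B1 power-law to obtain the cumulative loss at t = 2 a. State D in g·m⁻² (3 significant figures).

D(2) = 6.16 g·m⁻²

copper: temperature factor f = +0.126·(-3.0) = -0.3780
  Pd branch = 0.0053·Pd^0.26·e^(0.059·RH+f) = 0.07178 μm/a
  Sd branch = 0.01025·Sd^0.27·e^(0.036·RH+0.049·T) = 0.3611 μm/a
  r_corr = 0.07178 + 0.3611 = 0.4329 μm/a
ISO 9224: D(t) = r_corr · t^b with b = 0.667 (copper, B1)
  D(2) = 0.4329 × 2^0.667 = 0.4329 × 1.588 = 0.6874 μm
  Mass loss = 0.6874 μm × 8.96 g/cm³ = 6.159 g·m⁻²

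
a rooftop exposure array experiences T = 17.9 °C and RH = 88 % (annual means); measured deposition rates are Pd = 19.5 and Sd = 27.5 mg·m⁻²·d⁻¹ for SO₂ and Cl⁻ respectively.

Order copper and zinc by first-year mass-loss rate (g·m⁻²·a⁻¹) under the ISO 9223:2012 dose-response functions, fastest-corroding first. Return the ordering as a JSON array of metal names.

copper: temperature factor f = -0.080·(7.9) = -0.6320
  SO₂ term: 0.0053·19.5^0.26·exp(0.059·88-0.6320) = 1.097
  Sd branch = 0.01025·Sd^0.27·e^(0.036·RH+0.049·T) = 1.433 μm/a
  sum: 1.097 + 1.433 → r_corr = 2.529 μm/a
  mass loss = 2.529 μm/a × 8.96 g/cm³ = 22.66 g·m⁻²·a⁻¹
zinc: temperature factor f = -0.071·(7.9) = -0.5609
  Pd branch = 0.0129·Pd^0.44·e^(0.046·RH+f) = 1.558 μm/a
  Cl⁻ term: 0.0175·27.5^0.57·exp(0.008·88+0.085·17.9) = 1.071
  r_corr = 1.558 + 1.071 = 2.63 μm/a
  mass loss = 2.63 μm/a × 7.14 g/cm³ = 18.78 g·m⁻²·a⁻¹
Ordering by g·m⁻²·a⁻¹: copper (22.7) > zinc (18.8)

["copper", "zinc"]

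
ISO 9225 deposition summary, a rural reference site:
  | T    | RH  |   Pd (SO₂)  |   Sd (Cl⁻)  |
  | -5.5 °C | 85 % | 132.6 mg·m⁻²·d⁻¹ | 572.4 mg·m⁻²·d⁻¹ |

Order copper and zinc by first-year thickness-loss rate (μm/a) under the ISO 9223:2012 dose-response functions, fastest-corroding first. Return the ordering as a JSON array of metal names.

["zinc", "copper"]

copper: f(T) = +0.126·(T−10) [T≤10 °C] = -1.9530
  Pd branch = 0.0053·Pd^0.26·e^(0.059·RH+f) = 0.4036 μm/a
  Cl⁻ term: 0.01025·572.4^0.27·exp(0.036·85+0.049·-5.5) = 0.9273
  r_corr = 0.4036 + 0.9273 = 1.331 μm/a
zinc: temperature factor f = +0.038·(-15.5) = -0.5890
  SO₂ term: 0.0129·132.6^0.44·exp(0.046·85-0.5890) = 3.068
  Sd branch = 0.0175·Sd^0.57·e^(0.008·RH+0.085·T) = 0.8076 μm/a
  r_corr = 3.068 + 0.8076 = 3.875 μm/a
Ordering by μm/a: zinc (3.88) > copper (1.33)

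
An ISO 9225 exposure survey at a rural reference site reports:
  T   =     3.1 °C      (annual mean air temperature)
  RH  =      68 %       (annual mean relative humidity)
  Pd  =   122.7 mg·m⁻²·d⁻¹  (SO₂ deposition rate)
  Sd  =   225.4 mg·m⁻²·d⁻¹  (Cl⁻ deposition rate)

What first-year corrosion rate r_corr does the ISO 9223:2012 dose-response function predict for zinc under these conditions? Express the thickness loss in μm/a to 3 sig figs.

zinc: temperature factor f = +0.038·(-6.9) = -0.2622
  sulphur-dioxide contribution → 1.881 μm/a
  chloride contribution → 0.8608 μm/a
  ⇒ r_corr(zinc) = 2.741 μm/a

r_corr = 2.74 μm/a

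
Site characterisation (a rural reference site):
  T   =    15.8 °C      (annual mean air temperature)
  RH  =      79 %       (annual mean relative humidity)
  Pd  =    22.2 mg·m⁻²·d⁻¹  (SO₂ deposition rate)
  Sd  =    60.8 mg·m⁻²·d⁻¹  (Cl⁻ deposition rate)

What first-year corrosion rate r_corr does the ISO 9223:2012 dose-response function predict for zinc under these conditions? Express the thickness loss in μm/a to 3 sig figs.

r_corr = 2.58 μm/a

zinc: temperature factor f = -0.071·(5.8) = -0.4118
  SO₂ term: 0.0129·22.2^0.44·exp(0.046·79-0.4118) = 1.266
  Cl⁻ term: 0.0175·60.8^0.57·exp(0.008·79+0.085·15.8) = 1.311
  sum: 1.266 + 1.311 → r_corr = 2.577 μm/a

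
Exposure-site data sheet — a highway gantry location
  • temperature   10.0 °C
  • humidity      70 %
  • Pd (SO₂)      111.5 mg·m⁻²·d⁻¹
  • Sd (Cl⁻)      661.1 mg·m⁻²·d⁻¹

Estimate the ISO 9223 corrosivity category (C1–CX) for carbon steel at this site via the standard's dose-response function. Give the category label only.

carbon steel: T≤10 °C ⇒ hinge +0.150·(10.0−10) = +0.0000
  sulphur-dioxide contribution → 83.29 μm/a
  chloride contribution → 85.92 μm/a
  total first-year rate 169.2 μm/a
169 μm/a falls in (80, 200] for carbon steel → category C5

C5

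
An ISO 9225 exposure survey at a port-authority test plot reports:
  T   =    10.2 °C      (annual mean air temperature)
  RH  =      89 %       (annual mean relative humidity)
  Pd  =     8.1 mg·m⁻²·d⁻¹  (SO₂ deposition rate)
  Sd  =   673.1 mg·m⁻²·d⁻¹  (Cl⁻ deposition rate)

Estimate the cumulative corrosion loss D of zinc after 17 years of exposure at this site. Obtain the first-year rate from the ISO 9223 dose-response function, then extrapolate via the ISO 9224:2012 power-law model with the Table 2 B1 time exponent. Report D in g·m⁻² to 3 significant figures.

D(17) = 385 g·m⁻²

zinc: temperature factor f = -0.071·(0.2) = -0.0142
  sulphur-dioxide contribution → 1.915 μm/a
  chloride contribution → 3.474 μm/a
  total first-year rate 5.389 μm/a
Long-term exponent b (ISO 9224 Table 2, B1) = 0.813
  D(17) = 5.389 × 17^0.813 = 5.389 × 10.01 = 53.93 μm
  Mass loss = 53.93 μm × 7.14 g/cm³ = 385.1 g·m⁻²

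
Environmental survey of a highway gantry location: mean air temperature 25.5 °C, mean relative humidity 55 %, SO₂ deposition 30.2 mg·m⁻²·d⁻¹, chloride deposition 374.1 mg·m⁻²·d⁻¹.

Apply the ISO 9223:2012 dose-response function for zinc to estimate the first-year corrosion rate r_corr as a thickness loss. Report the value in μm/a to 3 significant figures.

r_corr = 7.19 μm/a

zinc: temperature factor f = -0.071·(15.5) = -1.1005
  sulphur-dioxide contribution → 0.2413 μm/a
  chloride contribution → 6.951 μm/a
  ⇒ r_corr(zinc) = 7.193 μm/a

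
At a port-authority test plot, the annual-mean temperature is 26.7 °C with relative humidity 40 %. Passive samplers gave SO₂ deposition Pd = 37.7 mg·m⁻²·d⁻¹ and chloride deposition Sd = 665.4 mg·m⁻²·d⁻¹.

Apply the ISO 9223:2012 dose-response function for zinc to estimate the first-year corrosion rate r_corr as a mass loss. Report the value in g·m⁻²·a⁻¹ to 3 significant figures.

r_corr = 68.6 g·m⁻²·a⁻¹

zinc: f(T) = -0.071·(T−10) [T>10 °C] = -1.1857
  SO₂ term: 0.0129·37.7^0.44·exp(0.046·40-1.1857) = 0.1226
  Sd branch = 0.0175·Sd^0.57·e^(0.008·RH+0.085·T) = 9.48 μm/a
  r_corr = 0.1226 + 9.48 = 9.602 μm/a
Convert to mass loss: 9.602 μm/a × 7.14 g/cm³ = 68.56 g·m⁻²·a⁻¹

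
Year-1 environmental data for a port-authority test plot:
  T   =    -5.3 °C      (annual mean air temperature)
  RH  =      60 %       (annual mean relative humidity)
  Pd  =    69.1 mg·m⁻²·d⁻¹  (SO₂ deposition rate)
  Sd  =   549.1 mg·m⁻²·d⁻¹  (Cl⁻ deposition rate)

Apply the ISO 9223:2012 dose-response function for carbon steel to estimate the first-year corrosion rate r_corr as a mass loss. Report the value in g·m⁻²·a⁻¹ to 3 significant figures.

carbon steel: temperature factor f = +0.150·(-15.3) = -2.2950
  SO₂ term: 1.77·69.1^0.52·exp(0.02·60-2.2950) = 5.357
  Sd branch = 0.102·Sd^0.62·e^(0.033·RH+0.04·T) = 29.85 μm/a
  r_corr = 5.357 + 29.85 = 35.21 μm/a
Convert to mass loss: 35.21 μm/a × 7.85 g/cm³ = 276.4 g·m⁻²·a⁻¹

r_corr = 276 g·m⁻²·a⁻¹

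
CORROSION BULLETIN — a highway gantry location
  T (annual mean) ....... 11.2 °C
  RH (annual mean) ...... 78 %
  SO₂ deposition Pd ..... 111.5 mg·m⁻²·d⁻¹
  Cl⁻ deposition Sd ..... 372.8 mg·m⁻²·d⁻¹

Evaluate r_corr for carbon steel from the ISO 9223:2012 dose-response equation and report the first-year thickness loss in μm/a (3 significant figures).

carbon steel: T>10 °C ⇒ hinge -0.054·(11.2−10) = -0.0648
  sulphur-dioxide contribution → 91.6 μm/a
  chloride contribution → 82.29 μm/a
  total first-year rate 173.9 μm/a

r_corr = 174 μm/a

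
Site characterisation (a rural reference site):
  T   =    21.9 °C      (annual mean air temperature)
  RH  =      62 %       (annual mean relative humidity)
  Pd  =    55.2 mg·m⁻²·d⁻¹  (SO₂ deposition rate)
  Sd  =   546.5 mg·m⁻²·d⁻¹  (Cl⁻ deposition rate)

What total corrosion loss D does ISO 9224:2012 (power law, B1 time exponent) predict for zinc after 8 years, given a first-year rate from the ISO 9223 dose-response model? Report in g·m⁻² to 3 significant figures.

D(8) = 282 g·m⁻²

zinc: T>10 °C ⇒ hinge -0.071·(21.9−10) = -0.8449
  SO₂ term: 0.0129·55.2^0.44·exp(0.046·62-0.8449) = 0.5607
  Sd branch = 0.0175·Sd^0.57·e^(0.008·RH+0.085·T) = 6.719 μm/a
  r_corr = 0.5607 + 6.719 = 7.28 μm/a
ISO 9224: D(t) = r_corr · t^b with b = 0.813 (zinc, B1)
  D(8) = 7.28 × 8^0.813 = 7.28 × 5.423 = 39.48 μm
  Mass loss = 39.48 μm × 7.14 g/cm³ = 281.9 g·m⁻²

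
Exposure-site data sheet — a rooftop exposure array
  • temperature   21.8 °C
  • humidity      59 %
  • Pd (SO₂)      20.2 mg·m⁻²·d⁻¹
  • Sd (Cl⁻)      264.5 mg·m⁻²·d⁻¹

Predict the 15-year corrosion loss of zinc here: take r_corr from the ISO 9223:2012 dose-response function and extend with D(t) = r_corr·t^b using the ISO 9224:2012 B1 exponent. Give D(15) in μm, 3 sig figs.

D(15) = 41.7 μm

zinc: f(T) = -0.071·(T−10) [T>10 °C] = -0.8378
  SO₂ term: 0.0129·20.2^0.44·exp(0.046·59-0.8378) = 0.3161
  Sd branch = 0.0175·Sd^0.57·e^(0.008·RH+0.085·T) = 4.301 μm/a
  sum: 0.3161 + 4.301 → r_corr = 4.617 μm/a
ISO 9224: D(t) = r_corr · t^b with b = 0.813 (zinc, B1)
  D(15) = 4.617 × 15^0.813 = 4.617 × 9.04 = 41.74 μm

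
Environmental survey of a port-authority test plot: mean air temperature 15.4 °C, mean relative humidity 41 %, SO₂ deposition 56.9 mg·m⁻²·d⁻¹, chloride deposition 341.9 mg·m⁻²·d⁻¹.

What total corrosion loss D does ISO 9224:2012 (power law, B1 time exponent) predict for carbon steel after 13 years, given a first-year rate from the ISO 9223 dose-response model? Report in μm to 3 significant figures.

D(13) = 198 μm

carbon steel: T>10 °C ⇒ hinge -0.054·(15.4−10) = -0.2916
  sulphur-dioxide contribution → 24.55 μm/a
  chloride contribution → 27.21 μm/a
  ⇒ r_corr(carbon steel) = 51.76 μm/a
Long-term exponent b (ISO 9224 Table 2, B1) = 0.523
  D(13) = 51.76 × 13^0.523 = 51.76 × 3.825 = 198 μm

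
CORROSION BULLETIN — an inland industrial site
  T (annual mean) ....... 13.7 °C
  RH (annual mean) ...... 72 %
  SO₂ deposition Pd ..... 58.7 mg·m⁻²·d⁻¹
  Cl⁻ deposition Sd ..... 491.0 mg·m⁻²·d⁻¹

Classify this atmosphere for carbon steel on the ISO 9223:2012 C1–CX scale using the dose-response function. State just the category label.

carbon steel: f(T) = -0.054·(T−10) [T>10 °C] = -0.1998
  Pd branch = 1.77·Pd^0.52·e^(0.02·RH+f) = 50.85 μm/a
  Sd branch = 0.102·Sd^0.62·e^(0.033·RH+0.04·T) = 88.5 μm/a
  r_corr = 50.85 + 88.5 = 139.3 μm/a
ISO 9223 Table 2 (carbon steel): 80 < 139 ≤ 200 μm/a ⇒ C5

C5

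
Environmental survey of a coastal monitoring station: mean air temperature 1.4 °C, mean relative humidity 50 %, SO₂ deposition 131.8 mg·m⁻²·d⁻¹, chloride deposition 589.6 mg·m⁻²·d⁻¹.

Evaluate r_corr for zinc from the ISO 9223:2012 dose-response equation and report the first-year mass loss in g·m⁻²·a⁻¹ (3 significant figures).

r_corr = 13.6 g·m⁻²·a⁻¹

zinc: f(T) = +0.038·(T−10) [T≤10 °C] = -0.3268
  SO₂ term: 0.0129·131.8^0.44·exp(0.046·50-0.3268) = 0.7949
  Sd branch = 0.0175·Sd^0.57·e^(0.008·RH+0.085·T) = 1.116 μm/a
  r_corr = 0.7949 + 1.116 = 1.911 μm/a
Convert to mass loss: 1.911 μm/a × 7.14 g/cm³ = 13.64 g·m⁻²·a⁻¹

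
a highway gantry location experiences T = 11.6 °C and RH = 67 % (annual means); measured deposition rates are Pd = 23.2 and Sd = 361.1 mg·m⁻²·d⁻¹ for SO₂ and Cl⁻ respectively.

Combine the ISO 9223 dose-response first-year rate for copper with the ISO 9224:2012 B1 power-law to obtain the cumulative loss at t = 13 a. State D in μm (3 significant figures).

D(13) = 8.52 μm

copper: T>10 °C ⇒ hinge -0.080·(11.6−10) = -0.1280
  SO₂ term: 0.0053·23.2^0.26·exp(0.059·67-0.1280) = 0.5501
  Sd branch = 0.01025·Sd^0.27·e^(0.036·RH+0.049·T) = 0.99 μm/a
  r_corr = 0.5501 + 0.99 = 1.54 μm/a
Long-term exponent b (ISO 9224 Table 2, B1) = 0.667
  D(13) = 1.54 × 13^0.667 = 1.54 × 5.534 = 8.523 μm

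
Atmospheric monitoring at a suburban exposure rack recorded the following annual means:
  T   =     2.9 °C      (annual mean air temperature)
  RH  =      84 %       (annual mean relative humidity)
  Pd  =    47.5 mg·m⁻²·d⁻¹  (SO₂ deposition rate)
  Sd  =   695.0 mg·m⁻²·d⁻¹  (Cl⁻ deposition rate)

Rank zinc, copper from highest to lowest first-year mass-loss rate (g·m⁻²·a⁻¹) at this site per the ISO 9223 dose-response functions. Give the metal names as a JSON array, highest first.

zinc: T≤10 °C ⇒ hinge +0.038·(2.9−10) = -0.2698
  SO₂ term: 0.0129·47.5^0.44·exp(0.046·84-0.2698) = 2.566
  Sd branch = 0.0175·Sd^0.57·e^(0.008·RH+0.085·T) = 1.828 μm/a
  r_corr = 2.566 + 1.828 = 4.394 μm/a
  mass loss = 4.394 μm/a × 7.14 g/cm³ = 31.37 g·m⁻²·a⁻¹
copper: temperature factor f = +0.126·(-7.1) = -0.8946
  Pd branch = 0.0053·Pd^0.26·e^(0.059·RH+f) = 0.8396 μm/a
  Sd branch = 0.01025·Sd^0.27·e^(0.036·RH+0.049·T) = 1.423 μm/a
  sum: 0.8396 + 1.423 → r_corr = 2.262 μm/a
  mass loss = 2.262 μm/a × 8.96 g/cm³ = 20.27 g·m⁻²·a⁻¹
Ordering by g·m⁻²·a⁻¹: zinc (31.4) > copper (20.3)

["zinc", "copper"]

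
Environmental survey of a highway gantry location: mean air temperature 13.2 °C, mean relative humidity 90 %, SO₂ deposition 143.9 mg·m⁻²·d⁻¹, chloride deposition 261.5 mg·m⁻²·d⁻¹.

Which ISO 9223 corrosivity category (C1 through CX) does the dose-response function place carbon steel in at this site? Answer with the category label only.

carbon steel: f(T) = -0.054·(T−10) [T>10 °C] = -0.1728
  SO₂ term: 1.77·143.9^0.52·exp(0.02·90-0.1728) = 119.4
  Sd branch = 0.102·Sd^0.62·e^(0.033·RH+0.04·T) = 106.3 μm/a
  r_corr = 119.4 + 106.3 = 225.7 μm/a
ISO 9223 Table 2 (carbon steel): 200 < 226 ≤ 700 μm/a ⇒ CX

CX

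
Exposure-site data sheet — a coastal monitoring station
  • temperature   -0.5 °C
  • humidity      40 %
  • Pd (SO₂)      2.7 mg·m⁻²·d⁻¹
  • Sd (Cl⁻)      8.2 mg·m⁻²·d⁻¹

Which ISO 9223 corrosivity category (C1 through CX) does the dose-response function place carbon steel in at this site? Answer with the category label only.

C2

carbon steel: f(T) = +0.150·(T−10) [T≤10 °C] = -1.5750
  SO₂ term: 1.77·2.7^0.52·exp(0.02·40-1.5750) = 1.367
  Cl⁻ term: 0.102·8.2^0.62·exp(0.033·40+0.04·-0.5) = 1.38
  r_corr = 1.367 + 1.38 = 2.746 μm/a
ISO 9223 Table 2 (carbon steel): 1.3 < 2.75 ≤ 25 μm/a ⇒ C2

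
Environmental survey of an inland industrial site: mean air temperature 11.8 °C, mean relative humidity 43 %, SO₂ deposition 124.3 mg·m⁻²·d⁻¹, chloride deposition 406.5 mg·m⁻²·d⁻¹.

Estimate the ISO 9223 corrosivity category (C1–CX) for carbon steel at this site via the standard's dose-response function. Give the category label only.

C4

carbon steel: T>10 °C ⇒ hinge -0.054·(11.8−10) = -0.0972
  SO₂ term: 1.77·124.3^0.52·exp(0.02·43-0.0972) = 46.6
  Cl⁻ term: 0.102·406.5^0.62·exp(0.033·43+0.04·11.8) = 28.02
  sum: 46.6 + 28.02 → r_corr = 74.62 μm/a
ISO 9223 Table 2 (carbon steel): 50 < 74.6 ≤ 80 μm/a ⇒ C4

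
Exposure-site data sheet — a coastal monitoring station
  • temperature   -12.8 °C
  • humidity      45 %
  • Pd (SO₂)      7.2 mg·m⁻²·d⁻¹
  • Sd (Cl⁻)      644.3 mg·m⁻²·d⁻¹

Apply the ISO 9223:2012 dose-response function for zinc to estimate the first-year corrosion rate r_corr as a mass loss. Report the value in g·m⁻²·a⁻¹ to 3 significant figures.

zinc: temperature factor f = +0.038·(-22.8) = -0.8664
  SO₂ term: 0.0129·7.2^0.44·exp(0.046·45-0.8664) = 0.1025
  Sd branch = 0.0175·Sd^0.57·e^(0.008·RH+0.085·T) = 0.3373 μm/a
  r_corr = 0.1025 + 0.3373 = 0.4398 μm/a
Convert to mass loss: 0.4398 μm/a × 7.14 g/cm³ = 3.14 g·m⁻²·a⁻¹

r_corr = 3.14 g·m⁻²·a⁻¹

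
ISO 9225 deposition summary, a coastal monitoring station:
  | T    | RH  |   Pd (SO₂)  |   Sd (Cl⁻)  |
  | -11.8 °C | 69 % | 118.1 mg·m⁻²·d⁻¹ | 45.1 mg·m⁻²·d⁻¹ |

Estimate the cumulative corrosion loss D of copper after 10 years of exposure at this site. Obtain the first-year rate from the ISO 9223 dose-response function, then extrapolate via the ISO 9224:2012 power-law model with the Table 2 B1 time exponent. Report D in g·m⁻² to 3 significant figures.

D(10) = 10.9 g·m⁻²

copper: f(T) = +0.126·(T−10) [T≤10 °C] = -2.7468
  Pd branch = 0.0053·Pd^0.26·e^(0.059·RH+f) = 0.06889 μm/a
  Sd branch = 0.01025·Sd^0.27·e^(0.036·RH+0.049·T) = 0.1928 μm/a
  sum: 0.06889 + 0.1928 → r_corr = 0.2617 μm/a
ISO 9224: D(t) = r_corr · t^b with b = 0.667 (copper, B1)
  D(10) = 0.2617 × 10^0.667 = 0.2617 × 4.645 = 1.215 μm
  Mass loss = 1.215 μm × 8.96 g/cm³ = 10.89 g·m⁻²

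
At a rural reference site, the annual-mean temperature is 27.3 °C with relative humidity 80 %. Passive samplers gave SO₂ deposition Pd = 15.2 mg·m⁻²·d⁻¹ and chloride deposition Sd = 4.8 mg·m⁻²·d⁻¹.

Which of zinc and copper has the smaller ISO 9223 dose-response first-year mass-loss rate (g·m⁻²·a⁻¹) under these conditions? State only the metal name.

zinc

zinc: T>10 °C ⇒ hinge -0.071·(27.3−10) = -1.2283
  Pd branch = 0.0129·Pd^0.44·e^(0.046·RH+f) = 0.4959 μm/a
  Sd branch = 0.0175·Sd^0.57·e^(0.008·RH+0.085·T) = 0.8262 μm/a
  sum: 0.4959 + 0.8262 → r_corr = 1.322 μm/a
  mass loss = 1.322 μm/a × 7.14 g/cm³ = 9.439 g·m⁻²·a⁻¹
copper: temperature factor f = -0.080·(17.3) = -1.3840
  Pd branch = 0.0053·Pd^0.26·e^(0.059·RH+f) = 0.3022 μm/a
  Sd branch = 0.01025·Sd^0.27·e^(0.036·RH+0.049·T) = 1.063 μm/a
  r_corr = 0.3022 + 1.063 = 1.365 μm/a
  mass loss = 1.365 μm/a × 8.96 g/cm³ = 12.23 g·m⁻²·a⁻¹
Ordering by g·m⁻²·a⁻¹: copper (12.2) > zinc (9.44)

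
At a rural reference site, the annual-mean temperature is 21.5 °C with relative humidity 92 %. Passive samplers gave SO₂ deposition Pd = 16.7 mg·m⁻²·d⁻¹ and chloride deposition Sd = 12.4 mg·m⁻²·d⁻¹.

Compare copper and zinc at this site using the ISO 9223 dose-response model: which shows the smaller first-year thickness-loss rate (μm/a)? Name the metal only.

zinc

copper: f(T) = -0.080·(T−10) [T>10 °C] = -0.9200
  SO₂ term: 0.0053·16.7^0.26·exp(0.059·92-0.9200) = 1
  Sd branch = 0.01025·Sd^0.27·e^(0.036·RH+0.049·T) = 1.592 μm/a
  sum: 1 + 1.592 → r_corr = 2.592 μm/a
zinc: T>10 °C ⇒ hinge -0.071·(21.5−10) = -0.8165
  Pd branch = 0.0129·Pd^0.44·e^(0.046·RH+f) = 1.355 μm/a
  Cl⁻ term: 0.0175·12.4^0.57·exp(0.008·92+0.085·21.5) = 0.9541
  sum: 1.355 + 0.9541 → r_corr = 2.309 μm/a
Ordering by μm/a: copper (2.59) > zinc (2.31)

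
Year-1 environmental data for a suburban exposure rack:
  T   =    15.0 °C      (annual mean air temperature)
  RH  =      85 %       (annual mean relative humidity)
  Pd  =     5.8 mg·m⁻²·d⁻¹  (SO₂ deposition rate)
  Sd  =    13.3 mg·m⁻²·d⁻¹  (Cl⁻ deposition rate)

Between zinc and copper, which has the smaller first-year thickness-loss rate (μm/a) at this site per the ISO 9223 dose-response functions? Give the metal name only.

zinc: temperature factor f = -0.071·(5.0) = -0.3550
  SO₂ term: 0.0129·5.8^0.44·exp(0.046·85-0.3550) = 0.9782
  Cl⁻ term: 0.0175·13.3^0.57·exp(0.008·85+0.085·15.0) = 0.5404
  sum: 0.9782 + 0.5404 → r_corr = 1.519 μm/a
copper: f(T) = -0.080·(T−10) [T>10 °C] = -0.4000
  SO₂ term: 0.0053·5.8^0.26·exp(0.059·85-0.4000) = 0.8453
  Sd branch = 0.01025·Sd^0.27·e^(0.036·RH+0.049·T) = 0.9169 μm/a
  r_corr = 0.8453 + 0.9169 = 1.762 μm/a
Ordering by μm/a: copper (1.76) > zinc (1.52)

zinc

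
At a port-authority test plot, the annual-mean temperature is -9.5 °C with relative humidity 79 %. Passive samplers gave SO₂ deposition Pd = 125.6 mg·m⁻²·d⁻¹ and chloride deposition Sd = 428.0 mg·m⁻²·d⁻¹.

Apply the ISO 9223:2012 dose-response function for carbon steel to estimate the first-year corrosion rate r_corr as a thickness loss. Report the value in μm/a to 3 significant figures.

carbon steel: f(T) = +0.150·(T−10) [T≤10 °C] = -2.9250
  Pd branch = 1.77·Pd^0.52·e^(0.02·RH+f) = 5.693 μm/a
  Sd branch = 0.102·Sd^0.62·e^(0.033·RH+0.04·T) = 40.48 μm/a
  sum: 5.693 + 40.48 → r_corr = 46.18 μm/a

r_corr = 46.2 μm/a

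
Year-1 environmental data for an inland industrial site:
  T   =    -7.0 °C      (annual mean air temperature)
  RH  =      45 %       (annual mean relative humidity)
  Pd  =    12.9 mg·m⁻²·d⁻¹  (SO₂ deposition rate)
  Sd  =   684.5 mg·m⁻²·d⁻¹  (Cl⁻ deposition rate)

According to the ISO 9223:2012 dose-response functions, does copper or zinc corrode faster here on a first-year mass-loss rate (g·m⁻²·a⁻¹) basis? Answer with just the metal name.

copper: T≤10 °C ⇒ hinge +0.126·(-7.0−10) = -2.1420
  SO₂ term: 0.0053·12.9^0.26·exp(0.059·45-2.1420) = 0.01721
  Sd branch = 0.01025·Sd^0.27·e^(0.036·RH+0.049·T) = 0.2142 μm/a
  r_corr = 0.01721 + 0.2142 = 0.2314 μm/a
  mass loss = 0.2314 μm/a × 8.96 g/cm³ = 2.074 g·m⁻²·a⁻¹
zinc: temperature factor f = +0.038·(-17.0) = -0.6460
  SO₂ term: 0.0129·12.9^0.44·exp(0.046·45-0.6460) = 0.1651
  Cl⁻ term: 0.0175·684.5^0.57·exp(0.008·45+0.085·-7.0) = 0.5717
  r_corr = 0.1651 + 0.5717 = 0.7367 μm/a
  mass loss = 0.7367 μm/a × 7.14 g/cm³ = 5.26 g·m⁻²·a⁻¹
Ordering by g·m⁻²·a⁻¹: zinc (5.26) > copper (2.07)

zinc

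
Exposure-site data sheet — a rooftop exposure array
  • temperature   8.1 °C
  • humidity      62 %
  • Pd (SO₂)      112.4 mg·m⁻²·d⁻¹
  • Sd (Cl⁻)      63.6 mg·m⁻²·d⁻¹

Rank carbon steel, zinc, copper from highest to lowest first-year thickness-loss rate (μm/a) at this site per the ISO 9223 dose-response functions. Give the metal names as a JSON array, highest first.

["carbon steel", "zinc", "copper"]

carbon steel: T≤10 °C ⇒ hinge +0.150·(8.1−10) = -0.2850
  sulphur-dioxide contribution → 53.59 μm/a
  chloride contribution → 14.32 μm/a
  total first-year rate 67.92 μm/a
zinc: T≤10 °C ⇒ hinge +0.038·(8.1−10) = -0.0722
  sulphur-dioxide contribution → 1.66 μm/a
  chloride contribution → 0.6101 μm/a
  total first-year rate 2.27 μm/a
copper: T≤10 °C ⇒ hinge +0.126·(8.1−10) = -0.2394
  sulphur-dioxide contribution → 0.5523 μm/a
  chloride contribution → 0.4359 μm/a
  ⇒ r_corr(copper) = 0.9882 μm/a
Ordering by μm/a: carbon steel (67.9) > zinc (2.27) > copper (0.988)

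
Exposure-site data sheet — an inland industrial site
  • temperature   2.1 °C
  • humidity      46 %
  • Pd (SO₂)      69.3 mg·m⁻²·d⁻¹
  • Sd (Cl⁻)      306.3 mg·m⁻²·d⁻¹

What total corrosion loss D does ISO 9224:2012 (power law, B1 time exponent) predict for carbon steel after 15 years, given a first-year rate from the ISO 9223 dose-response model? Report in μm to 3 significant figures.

D(15) = 123 μm

carbon steel: f(T) = +0.150·(T−10) [T≤10 °C] = -1.1850
  sulphur-dioxide contribution → 12.3 μm/a
  chloride contribution → 17.61 μm/a
  total first-year rate 29.91 μm/a
Long-term exponent b (ISO 9224 Table 2, B1) = 0.523
  D(15) = 29.91 × 15^0.523 = 29.91 × 4.122 = 123.3 μm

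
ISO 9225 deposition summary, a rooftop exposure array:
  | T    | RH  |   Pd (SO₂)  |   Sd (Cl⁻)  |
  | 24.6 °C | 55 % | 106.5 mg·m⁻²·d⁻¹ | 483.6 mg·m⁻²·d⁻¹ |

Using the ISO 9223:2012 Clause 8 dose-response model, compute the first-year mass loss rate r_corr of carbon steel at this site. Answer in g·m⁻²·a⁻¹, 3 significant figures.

carbon steel: T>10 °C ⇒ hinge -0.054·(24.6−10) = -0.7884
  Pd branch = 1.77·Pd^0.52·e^(0.02·RH+f) = 27.39 μm/a
  Sd branch = 0.102·Sd^0.62·e^(0.033·RH+0.04·T) = 77.37 μm/a
  sum: 27.39 + 77.37 → r_corr = 104.8 μm/a
Convert to mass loss: 104.8 μm/a × 7.85 g/cm³ = 822.3 g·m⁻²·a⁻¹

r_corr = 822 g·m⁻²·a⁻¹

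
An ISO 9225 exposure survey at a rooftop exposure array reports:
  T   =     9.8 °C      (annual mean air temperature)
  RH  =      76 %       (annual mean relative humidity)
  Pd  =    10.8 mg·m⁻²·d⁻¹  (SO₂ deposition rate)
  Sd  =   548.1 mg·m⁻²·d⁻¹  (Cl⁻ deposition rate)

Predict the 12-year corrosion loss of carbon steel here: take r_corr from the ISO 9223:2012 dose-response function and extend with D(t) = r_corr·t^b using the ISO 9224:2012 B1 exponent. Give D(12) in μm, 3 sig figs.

carbon steel: T≤10 °C ⇒ hinge +0.150·(9.8−10) = -0.0300
  SO₂ term: 1.77·10.8^0.52·exp(0.02·76-0.0300) = 27.07
  Sd branch = 0.102·Sd^0.62·e^(0.033·RH+0.04·T) = 92.5 μm/a
  sum: 27.07 + 92.5 → r_corr = 119.6 μm/a
ISO 9224: D(t) = r_corr · t^b with b = 0.523 (carbon steel, B1)
  D(12) = 119.6 × 12^0.523 = 119.6 × 3.668 = 438.6 μm

D(12) = 439 μm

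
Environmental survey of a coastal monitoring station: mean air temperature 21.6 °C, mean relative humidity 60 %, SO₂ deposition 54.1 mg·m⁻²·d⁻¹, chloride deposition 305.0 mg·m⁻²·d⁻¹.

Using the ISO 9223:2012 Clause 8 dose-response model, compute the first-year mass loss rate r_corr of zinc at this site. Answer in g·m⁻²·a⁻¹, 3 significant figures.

zinc: temperature factor f = -0.071·(11.6) = -0.8236
  sulphur-dioxide contribution → 0.5178 μm/a
  chloride contribution → 4.623 μm/a
  total first-year rate 5.141 μm/a
Convert to mass loss: 5.141 μm/a × 7.14 g/cm³ = 36.7 g·m⁻²·a⁻¹

r_corr = 36.7 g·m⁻²·a⁻¹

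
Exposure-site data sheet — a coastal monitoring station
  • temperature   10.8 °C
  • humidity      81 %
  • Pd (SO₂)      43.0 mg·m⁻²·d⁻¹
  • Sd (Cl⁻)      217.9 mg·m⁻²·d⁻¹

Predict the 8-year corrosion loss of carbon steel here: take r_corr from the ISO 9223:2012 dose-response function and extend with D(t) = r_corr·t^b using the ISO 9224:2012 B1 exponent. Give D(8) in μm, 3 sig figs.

D(8) = 370 μm

carbon steel: T>10 °C ⇒ hinge -0.054·(10.8−10) = -0.0432
  Pd branch = 1.77·Pd^0.52·e^(0.02·RH+f) = 60.56 μm/a
  Cl⁻ term: 0.102·217.9^0.62·exp(0.033·81+0.04·10.8) = 64.09
  sum: 60.56 + 64.09 → r_corr = 124.7 μm/a
ISO 9224: D(t) = r_corr · t^b with b = 0.523 (carbon steel, B1)
  D(8) = 124.7 × 8^0.523 = 124.7 × 2.967 = 369.8 μm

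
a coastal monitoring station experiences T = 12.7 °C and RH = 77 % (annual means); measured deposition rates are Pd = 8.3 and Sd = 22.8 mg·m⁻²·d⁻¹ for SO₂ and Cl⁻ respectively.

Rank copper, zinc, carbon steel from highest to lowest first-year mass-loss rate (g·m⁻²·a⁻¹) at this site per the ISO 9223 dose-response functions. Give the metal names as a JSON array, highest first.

["carbon steel", "copper", "zinc"]

copper: temperature factor f = -0.080·(2.7) = -0.2160
  Pd branch = 0.0053·Pd^0.26·e^(0.059·RH+f) = 0.6957 μm/a
  Cl⁻ term: 0.01025·22.8^0.27·exp(0.036·77+0.049·12.7) = 0.7104
  sum: 0.6957 + 0.7104 → r_corr = 1.406 μm/a
  mass loss = 1.406 μm/a × 8.96 g/cm³ = 12.6 g·m⁻²·a⁻¹
zinc: T>10 °C ⇒ hinge -0.071·(12.7−10) = -0.1917
  SO₂ term: 0.0129·8.3^0.44·exp(0.046·77-0.1917) = 0.9333
  Sd branch = 0.0175·Sd^0.57·e^(0.008·RH+0.085·T) = 0.5668 μm/a
  r_corr = 0.9333 + 0.5668 = 1.5 μm/a
  mass loss = 1.5 μm/a × 7.14 g/cm³ = 10.71 g·m⁻²·a⁻¹
carbon steel: temperature factor f = -0.054·(2.7) = -0.1458
  Pd branch = 1.77·Pd^0.52·e^(0.02·RH+f) = 21.45 μm/a
  Cl⁻ term: 0.102·22.8^0.62·exp(0.033·77+0.04·12.7) = 14.95
  r_corr = 21.45 + 14.95 = 36.4 μm/a
  mass loss = 36.4 μm/a × 7.85 g/cm³ = 285.7 g·m⁻²·a⁻¹
Ordering by g·m⁻²·a⁻¹: carbon steel (286) > copper (12.6) > zinc (10.7)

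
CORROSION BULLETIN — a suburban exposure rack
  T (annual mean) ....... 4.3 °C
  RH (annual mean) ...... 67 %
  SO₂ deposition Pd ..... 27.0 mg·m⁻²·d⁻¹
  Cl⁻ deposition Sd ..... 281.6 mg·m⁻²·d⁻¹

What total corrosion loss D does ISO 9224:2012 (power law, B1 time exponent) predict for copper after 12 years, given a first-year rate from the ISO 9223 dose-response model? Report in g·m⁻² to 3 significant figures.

D(12) = 45.3 g·m⁻²

copper: temperature factor f = +0.126·(-5.7) = -0.7182
  Pd branch = 0.0053·Pd^0.26·e^(0.059·RH+f) = 0.3172 μm/a
  Sd branch = 0.01025·Sd^0.27·e^(0.036·RH+0.049·T) = 0.6474 μm/a
  sum: 0.3172 + 0.6474 → r_corr = 0.9645 μm/a
ISO 9224: D(t) = r_corr · t^b with b = 0.667 (copper, B1)
  D(12) = 0.9645 × 12^0.667 = 0.9645 × 5.246 = 5.06 μm
  Mass loss = 5.06 μm × 8.96 g/cm³ = 45.34 g·m⁻²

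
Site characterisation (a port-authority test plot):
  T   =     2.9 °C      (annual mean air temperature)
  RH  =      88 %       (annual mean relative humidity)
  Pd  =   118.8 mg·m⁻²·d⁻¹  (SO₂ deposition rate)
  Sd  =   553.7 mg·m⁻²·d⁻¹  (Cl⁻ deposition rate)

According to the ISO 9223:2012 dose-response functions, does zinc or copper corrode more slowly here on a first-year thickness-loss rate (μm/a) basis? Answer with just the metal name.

copper

zinc: f(T) = +0.038·(T−10) [T≤10 °C] = -0.2698
  Pd branch = 0.0129·Pd^0.44·e^(0.046·RH+f) = 4.617 μm/a
  Sd branch = 0.0175·Sd^0.57·e^(0.008·RH+0.085·T) = 1.658 μm/a
  r_corr = 4.617 + 1.658 = 6.275 μm/a
copper: T≤10 °C ⇒ hinge +0.126·(2.9−10) = -0.8946
  Pd branch = 0.0053·Pd^0.26·e^(0.059·RH+f) = 1.349 μm/a
  Cl⁻ term: 0.01025·553.7^0.27·exp(0.036·88+0.049·2.9) = 1.545
  sum: 1.349 + 1.545 → r_corr = 2.894 μm/a
Ordering by μm/a: zinc (6.27) > copper (2.89)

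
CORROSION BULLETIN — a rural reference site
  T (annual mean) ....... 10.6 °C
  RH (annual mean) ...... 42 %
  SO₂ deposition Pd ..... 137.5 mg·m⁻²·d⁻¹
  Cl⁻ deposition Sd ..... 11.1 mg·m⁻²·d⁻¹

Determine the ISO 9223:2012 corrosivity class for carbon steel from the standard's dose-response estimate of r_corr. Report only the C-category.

C4

carbon steel: f(T) = -0.054·(T−10) [T>10 °C] = -0.0324
  SO₂ term: 1.77·137.5^0.52·exp(0.02·42-0.0324) = 51.36
  Sd branch = 0.102·Sd^0.62·e^(0.033·RH+0.04·T) = 2.772 μm/a
  sum: 51.36 + 2.772 → r_corr = 54.13 μm/a
54.1 μm/a falls in (50, 80] for carbon steel → category C4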